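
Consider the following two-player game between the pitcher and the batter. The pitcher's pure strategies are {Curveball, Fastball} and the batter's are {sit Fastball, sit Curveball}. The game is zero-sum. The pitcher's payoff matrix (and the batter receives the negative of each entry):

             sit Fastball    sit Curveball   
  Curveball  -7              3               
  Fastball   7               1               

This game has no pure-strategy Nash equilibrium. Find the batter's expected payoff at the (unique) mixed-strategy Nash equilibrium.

The batter's indifference between sit Fastball and sit Curveball determines the pitcher's mixing probability p:
  the batter's payoff from sit Fastball: p·7 + (1−p)·(-7) = 14p - 7
  the batter's payoff from sit Curveball: p·(-3) + (1−p)·(-1) = -2p - 1
  14p - 7 = -2p - 1  ⇒  16p = 6  ⇒  p = 3/8.
At equilibrium the batter is indifferent across columns, so the batter's payoff equals the payoff from sit Fastball: (3/8)·7 + (5/8)·(-7) = -7/4.

-7/4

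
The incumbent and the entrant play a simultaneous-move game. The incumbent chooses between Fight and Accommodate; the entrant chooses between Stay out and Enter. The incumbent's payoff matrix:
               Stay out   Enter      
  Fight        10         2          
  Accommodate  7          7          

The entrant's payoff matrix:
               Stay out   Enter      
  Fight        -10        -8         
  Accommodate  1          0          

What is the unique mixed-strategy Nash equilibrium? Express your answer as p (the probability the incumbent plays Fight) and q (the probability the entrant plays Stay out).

For the entrant to be willing to mix, the entrant must be indifferent between Stay out and Enter, which pins down the incumbent's mix.
  the entrant's payoff to Stay out: p·(-10) + (1−p)·1 = -11p + 1
  the entrant's payoff to Enter: p·(-8) + (1−p)·0 = -8p
  -11p + 1 = -8p  ⇒  -3p = -1  ⇒  p = 1/3.
Set the incumbent's expected payoff from Fight equal to that from Accommodate:
  the incumbent's payoff from Fight: q·10 + (1−q)·2 = 8q + 2
  the incumbent's payoff from Accommodate: q·7 + (1−q)·7 = 7
  8q + 2 = 7  ⇒  8q = 5  ⇒  q = 5/8.

p = 1/3, q = 5/8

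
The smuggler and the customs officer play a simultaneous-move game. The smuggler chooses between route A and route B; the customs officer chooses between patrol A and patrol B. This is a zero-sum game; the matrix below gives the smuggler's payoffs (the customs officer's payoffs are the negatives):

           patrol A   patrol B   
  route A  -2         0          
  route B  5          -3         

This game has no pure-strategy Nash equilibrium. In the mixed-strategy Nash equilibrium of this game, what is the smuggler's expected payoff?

-3/5

For the smuggler to be willing to mix, the smuggler must be indifferent between route A and route B, which pins down the customs officer's mix.
  the smuggler's expected payoff from route A: q·(-2) + (1−q)·0 = -2q
  the smuggler's expected payoff from route B: q·5 + (1−q)·(-3) = 8q - 3
  -2q = 8q - 3  ⇒  -10q = -3  ⇒  q = 3/10.
At equilibrium the smuggler is indifferent across rows, so the smuggler's payoff equals the payoff from route A: (3/10)·(-2) + (7/10)·0 = -3/5.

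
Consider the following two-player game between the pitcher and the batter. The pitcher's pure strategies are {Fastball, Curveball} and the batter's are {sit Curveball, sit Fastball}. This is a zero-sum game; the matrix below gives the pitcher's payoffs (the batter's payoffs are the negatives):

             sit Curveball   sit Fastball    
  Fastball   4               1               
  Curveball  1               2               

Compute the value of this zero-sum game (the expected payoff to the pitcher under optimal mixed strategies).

Set the pitcher's expected payoff from Fastball equal to that from Curveball:
  the pitcher's payoff to Fastball: q·4 + (1−q)·1 = 3q + 1
  the pitcher's payoff to Curveball: q·1 + (1−q)·2 = -q + 2
  3q + 1 = -q + 2  ⇒  4q = 1  ⇒  q = 1/4.
The value is the pitcher's expected payoff against this mix (using Fastball): (1/4)·4 + (3/4)·1 = 7/4.

v = 7/4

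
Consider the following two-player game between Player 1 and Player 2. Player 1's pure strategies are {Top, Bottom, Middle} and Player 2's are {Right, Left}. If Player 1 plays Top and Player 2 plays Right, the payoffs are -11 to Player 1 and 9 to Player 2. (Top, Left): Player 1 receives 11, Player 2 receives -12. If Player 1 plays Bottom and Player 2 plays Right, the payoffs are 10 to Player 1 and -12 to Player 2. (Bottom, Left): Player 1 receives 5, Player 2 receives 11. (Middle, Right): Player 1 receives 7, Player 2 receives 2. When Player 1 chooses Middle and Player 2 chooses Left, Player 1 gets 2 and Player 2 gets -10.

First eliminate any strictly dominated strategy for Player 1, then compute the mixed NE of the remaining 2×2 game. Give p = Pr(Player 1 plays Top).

p = 23/44

Player 1's strategy Middle is strictly dominated by Bottom: 10 > 7 and 5 > 2. Eliminate Middle.
For Player 2 to be willing to mix, Player 2 must be indifferent between Right and Left, which pins down Player 1's mix.
  Player 2's expected payoff from Right: p·9 + (1−p)·(-12) = 21p - 12
  Player 2's expected payoff from Left: p·(-12) + (1−p)·11 = -23p + 11
  21p - 12 = -23p + 11  ⇒  44p = 23  ⇒  p = 23/44.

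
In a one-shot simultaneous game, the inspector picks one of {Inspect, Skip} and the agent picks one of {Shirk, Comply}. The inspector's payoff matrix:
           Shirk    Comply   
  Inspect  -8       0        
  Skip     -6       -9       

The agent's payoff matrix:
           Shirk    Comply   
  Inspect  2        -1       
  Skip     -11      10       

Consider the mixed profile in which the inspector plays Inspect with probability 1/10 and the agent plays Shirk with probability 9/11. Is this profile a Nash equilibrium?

No

Given the inspector's mix p = 1/10, the agent's payoff from Shirk is -97/10 but from Comply is 89/10. The agent strictly prefers Comply, so the agent would not mix.
So the proposed profile is not a Nash equilibrium.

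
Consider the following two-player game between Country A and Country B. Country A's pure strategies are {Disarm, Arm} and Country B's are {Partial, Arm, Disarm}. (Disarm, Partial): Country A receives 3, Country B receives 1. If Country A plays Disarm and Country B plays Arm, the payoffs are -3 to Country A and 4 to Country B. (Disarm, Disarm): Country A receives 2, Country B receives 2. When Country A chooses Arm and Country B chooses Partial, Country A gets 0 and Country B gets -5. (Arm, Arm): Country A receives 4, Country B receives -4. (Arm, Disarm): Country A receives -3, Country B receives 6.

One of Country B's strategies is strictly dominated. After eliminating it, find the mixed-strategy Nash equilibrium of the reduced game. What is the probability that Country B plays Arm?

Country B's strategy Partial is strictly dominated by Arm: 4 > 1 and -4 > -5. Eliminate Partial.
Set Country A's expected payoff from Disarm equal to that from Arm:
  Country A's expected payoff from Disarm: q·(-3) + (1−q)·2 = -5q + 2
  Country A's expected payoff from Arm: q·4 + (1−q)·(-3) = 7q - 3
  -5q + 2 = 7q - 3  ⇒  -12q = -5  ⇒  q = 5/12.

q = 5/12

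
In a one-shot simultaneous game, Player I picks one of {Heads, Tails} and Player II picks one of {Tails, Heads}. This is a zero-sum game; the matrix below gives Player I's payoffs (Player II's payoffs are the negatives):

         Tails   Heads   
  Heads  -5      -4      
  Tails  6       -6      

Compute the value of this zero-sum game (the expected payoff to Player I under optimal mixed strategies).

In a mixed equilibrium Player I is indifferent between Heads and Tails; this condition fixes q.
  Player I's expected payoff from Heads: q·(-5) + (1−q)·(-4) = -q - 4
  Player I's expected payoff from Tails: q·6 + (1−q)·(-6) = 12q - 6
  -q - 4 = 12q - 6  ⇒  -13q = -2  ⇒  q = 2/13.
The value is Player I's expected payoff against this mix (using Heads): (2/13)·(-5) + (11/13)·(-4) = -54/13.

v = -54/13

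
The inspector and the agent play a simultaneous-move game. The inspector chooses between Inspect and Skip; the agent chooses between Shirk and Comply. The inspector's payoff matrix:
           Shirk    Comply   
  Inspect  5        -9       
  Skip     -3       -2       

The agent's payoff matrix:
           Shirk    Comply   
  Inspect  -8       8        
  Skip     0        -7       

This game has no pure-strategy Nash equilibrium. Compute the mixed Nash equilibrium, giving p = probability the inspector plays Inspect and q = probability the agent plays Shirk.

For the agent to be willing to mix, the agent must be indifferent between Shirk and Comply, which pins down the inspector's mix.
  the agent's payoff from Shirk: p·(-8) + (1−p)·0 = -8p
  the agent's payoff from Comply: p·8 + (1−p)·(-7) = 15p - 7
  -8p = 15p - 7  ⇒  -23p = -7  ⇒  p = 7/23.
The inspector's indifference between Inspect and Skip determines the agent's mixing probability q:
  the inspector's payoff from Inspect: q·5 + (1−q)·(-9) = 14q - 9
  the inspector's payoff from Skip: q·(-3) + (1−q)·(-2) = -q - 2
  14q - 9 = -q - 2  ⇒  15q = 7  ⇒  q = 7/15.

p = 7/23, q = 7/15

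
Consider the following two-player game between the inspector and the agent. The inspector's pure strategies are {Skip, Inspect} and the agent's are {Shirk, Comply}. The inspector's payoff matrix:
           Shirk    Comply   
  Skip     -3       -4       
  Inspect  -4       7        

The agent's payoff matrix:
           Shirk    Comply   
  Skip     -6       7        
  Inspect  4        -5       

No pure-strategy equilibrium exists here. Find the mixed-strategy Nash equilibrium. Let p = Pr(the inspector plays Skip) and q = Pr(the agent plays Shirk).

The agent's indifference between Shirk and Comply determines the inspector's mixing probability p:
  the agent's payoff to Shirk: p·(-6) + (1−p)·4 = -10p + 4
  the agent's payoff to Comply: p·7 + (1−p)·(-5) = 12p - 5
  -10p + 4 = 12p - 5  ⇒  -22p = -9  ⇒  p = 9/22.
Set the inspector's expected payoff from Skip equal to that from Inspect:
  the inspector's expected payoff from Skip: q·(-3) + (1−q)·(-4) = q - 4
  the inspector's expected payoff from Inspect: q·(-4) + (1−q)·7 = -11q + 7
  q - 4 = -11q + 7  ⇒  12q = 11  ⇒  q = 11/12.

p = 9/22, q = 11/12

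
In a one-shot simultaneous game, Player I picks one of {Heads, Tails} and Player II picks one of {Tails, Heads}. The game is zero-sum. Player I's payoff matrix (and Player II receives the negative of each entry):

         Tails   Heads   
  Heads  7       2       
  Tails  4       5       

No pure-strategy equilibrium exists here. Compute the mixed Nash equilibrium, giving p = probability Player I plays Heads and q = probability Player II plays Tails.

Player I's mix must leave Player II indifferent between Tails and Heads.
  Player II's payoff from Tails: p·(-7) + (1−p)·(-4) = -3p - 4
  Player II's payoff from Heads: p·(-2) + (1−p)·(-5) = 3p - 5
  -3p - 4 = 3p - 5  ⇒  -6p = -1  ⇒  p = 1/6.
Player II's mix must leave Player I indifferent between Heads and Tails.
  Player I's payoff to Heads: q·7 + (1−q)·2 = 5q + 2
  Player I's payoff to Tails: q·4 + (1−q)·5 = -q + 5
  5q + 2 = -q + 5  ⇒  6q = 3  ⇒  q = 1/2.

p = 1/6, q = 1/2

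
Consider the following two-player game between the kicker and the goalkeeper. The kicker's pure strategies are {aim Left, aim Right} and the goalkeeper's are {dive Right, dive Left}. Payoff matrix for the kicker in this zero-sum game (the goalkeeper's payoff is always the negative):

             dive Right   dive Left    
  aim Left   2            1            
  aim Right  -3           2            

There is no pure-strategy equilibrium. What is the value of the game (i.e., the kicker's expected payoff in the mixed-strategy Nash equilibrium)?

The kicker's indifference between aim Left and aim Right determines the goalkeeper's mixing probability q:
  the kicker's payoff to aim Left: q·2 + (1−q)·1 = q + 1
  the kicker's payoff to aim Right: q·(-3) + (1−q)·2 = -5q + 2
  q + 1 = -5q + 2  ⇒  6q = 1  ⇒  q = 1/6.
The value is the kicker's expected payoff against this mix (using aim Left): (1/6)·2 + (5/6)·1 = 7/6.

v = 7/6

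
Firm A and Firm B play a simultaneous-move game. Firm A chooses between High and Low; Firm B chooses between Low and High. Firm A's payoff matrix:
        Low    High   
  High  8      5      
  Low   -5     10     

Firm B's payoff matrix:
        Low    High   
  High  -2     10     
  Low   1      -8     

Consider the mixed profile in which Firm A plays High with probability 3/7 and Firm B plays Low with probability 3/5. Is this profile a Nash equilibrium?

No

Given Firm B's mix q = 3/5, Firm A's payoff from High is 34/5 but from Low is 1. Firm A strictly prefers High, so Firm A would not mix.
So the proposed profile is not a Nash equilibrium.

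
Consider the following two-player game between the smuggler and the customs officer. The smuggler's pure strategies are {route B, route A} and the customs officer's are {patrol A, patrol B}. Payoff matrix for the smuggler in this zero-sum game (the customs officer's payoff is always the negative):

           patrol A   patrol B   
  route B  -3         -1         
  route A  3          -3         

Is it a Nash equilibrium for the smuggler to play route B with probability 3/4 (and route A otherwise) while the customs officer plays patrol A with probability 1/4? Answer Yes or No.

Yes

Check the customs officer's indifference given the smuggler's mix p = 3/4:
  payoff from patrol A = 3/2; payoff from patrol B = 3/2 — equal.
Check the smuggler's indifference given the customs officer's mix q = 1/4:
  payoff from route B = -3/2; payoff from route A = -3/2 — equal.
Both players are indifferent, so neither can profitably deviate.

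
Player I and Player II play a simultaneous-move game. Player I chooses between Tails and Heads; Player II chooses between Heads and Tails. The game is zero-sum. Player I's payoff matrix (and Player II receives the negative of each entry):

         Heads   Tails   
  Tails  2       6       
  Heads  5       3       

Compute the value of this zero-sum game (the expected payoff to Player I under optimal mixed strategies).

In a mixed equilibrium Player I is indifferent between Tails and Heads; this condition fixes q.
  Player I's payoff to Tails: q·2 + (1−q)·6 = -4q + 6
  Player I's payoff to Heads: q·5 + (1−q)·3 = 2q + 3
  -4q + 6 = 2q + 3  ⇒  -6q = -3  ⇒  q = 1/2.
The value is Player I's expected payoff against this mix (using Tails): (1/2)·2 + (1/2)·6 = 4.

v = 4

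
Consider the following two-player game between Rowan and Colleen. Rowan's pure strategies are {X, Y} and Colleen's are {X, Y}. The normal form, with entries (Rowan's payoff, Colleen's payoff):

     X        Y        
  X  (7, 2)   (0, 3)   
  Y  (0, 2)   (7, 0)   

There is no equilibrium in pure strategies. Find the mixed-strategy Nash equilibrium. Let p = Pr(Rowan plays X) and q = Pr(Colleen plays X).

p = 2/3, q = 1/2

Colleen's indifference between X and Y determines Rowan's mixing probability p:
  Colleen's expected payoff from X: p·2 + (1−p)·2 = 2
  Colleen's expected payoff from Y: p·3 + (1−p)·0 = 3p
  2 = 3p  ⇒  -3p = -2  ⇒  p = 2/3.
For Rowan to be willing to mix, Rowan must be indifferent between X and Y, which pins down Colleen's mix.
  Rowan's expected payoff from X: q·7 + (1−q)·0 = 7q
  Rowan's expected payoff from Y: q·0 + (1−q)·7 = -7q + 7
  7q = -7q + 7  ⇒  14q = 7  ⇒  q = 1/2.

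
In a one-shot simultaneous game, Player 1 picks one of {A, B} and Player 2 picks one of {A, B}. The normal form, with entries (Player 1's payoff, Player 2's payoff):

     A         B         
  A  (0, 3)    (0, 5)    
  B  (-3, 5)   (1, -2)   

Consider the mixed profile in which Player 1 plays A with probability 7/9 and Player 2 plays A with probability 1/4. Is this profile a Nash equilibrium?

Check Player 2's indifference given Player 1's mix p = 7/9:
  payoff from A = 31/9; payoff from B = 31/9 — equal.
Check Player 1's indifference given Player 2's mix q = 1/4:
  payoff from A = 0; payoff from B = 0 — equal.
Both players are indifferent, so neither can profitably deviate.

Yes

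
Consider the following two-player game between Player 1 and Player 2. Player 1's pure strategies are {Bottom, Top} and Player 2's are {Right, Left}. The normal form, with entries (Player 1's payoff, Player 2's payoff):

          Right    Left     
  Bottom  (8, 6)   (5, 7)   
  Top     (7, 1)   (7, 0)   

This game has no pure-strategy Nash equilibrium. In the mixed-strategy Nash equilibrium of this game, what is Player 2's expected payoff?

Player 2's indifference between Right and Left determines Player 1's mixing probability p:
  Player 2's payoff to Right: p·6 + (1−p)·1 = 5p + 1
  Player 2's payoff to Left: p·7 + (1−p)·0 = 7p
  5p + 1 = 7p  ⇒  -2p = -1  ⇒  p = 1/2.
At equilibrium Player 2 is indifferent across columns, so Player 2's payoff equals the payoff from Right: (1/2)·6 + (1/2)·1 = 7/2.

7/2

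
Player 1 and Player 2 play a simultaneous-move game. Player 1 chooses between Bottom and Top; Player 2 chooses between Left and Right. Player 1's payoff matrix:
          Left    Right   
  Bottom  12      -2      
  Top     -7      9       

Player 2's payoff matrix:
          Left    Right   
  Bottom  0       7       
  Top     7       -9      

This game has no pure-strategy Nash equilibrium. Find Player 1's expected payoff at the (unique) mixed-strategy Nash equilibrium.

47/15

For Player 1 to be willing to mix, Player 1 must be indifferent between Bottom and Top, which pins down Player 2's mix.
  Player 1's payoff to Bottom: q·12 + (1−q)·(-2) = 14q - 2
  Player 1's payoff to Top: q·(-7) + (1−q)·9 = -16q + 9
  14q - 2 = -16q + 9  ⇒  30q = 11  ⇒  q = 11/30.
At equilibrium Player 1 is indifferent across rows, so Player 1's payoff equals the payoff from Bottom: (11/30)·12 + (19/30)·(-2) = 47/15.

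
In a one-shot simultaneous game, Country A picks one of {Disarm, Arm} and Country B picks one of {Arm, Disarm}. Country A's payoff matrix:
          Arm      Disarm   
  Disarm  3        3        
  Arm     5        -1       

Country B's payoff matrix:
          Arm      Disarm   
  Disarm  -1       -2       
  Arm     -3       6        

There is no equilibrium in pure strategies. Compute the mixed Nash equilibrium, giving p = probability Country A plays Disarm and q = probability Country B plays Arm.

Country B's indifference between Arm and Disarm determines Country A's mixing probability p:
  Country B's expected payoff from Arm: p·(-1) + (1−p)·(-3) = 2p - 3
  Country B's expected payoff from Disarm: p·(-2) + (1−p)·6 = -8p + 6
  2p - 3 = -8p + 6  ⇒  10p = 9  ⇒  p = 9/10.
In a mixed equilibrium Country A is indifferent between Disarm and Arm; this condition fixes q.
  Country A's payoff to Disarm: q·3 + (1−q)·3 = 3
  Country A's payoff to Arm: q·5 + (1−q)·(-1) = 6q - 1
  3 = 6q - 1  ⇒  -6q = -4  ⇒  q = 2/3.

p = 9/10, q = 2/3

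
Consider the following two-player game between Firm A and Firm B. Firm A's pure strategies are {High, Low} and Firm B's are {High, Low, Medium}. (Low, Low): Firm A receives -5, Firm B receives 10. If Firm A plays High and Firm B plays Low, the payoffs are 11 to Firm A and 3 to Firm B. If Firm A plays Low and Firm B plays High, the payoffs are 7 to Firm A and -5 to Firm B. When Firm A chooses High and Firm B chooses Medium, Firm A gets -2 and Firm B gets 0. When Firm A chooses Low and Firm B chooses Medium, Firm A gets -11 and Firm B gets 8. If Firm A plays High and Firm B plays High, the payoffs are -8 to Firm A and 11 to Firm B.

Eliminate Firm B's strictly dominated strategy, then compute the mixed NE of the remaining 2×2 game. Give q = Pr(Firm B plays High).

q = 16/31

Firm B's strategy Medium is strictly dominated by Low: 3 > 0 and 10 > 8. Eliminate Medium.
For Firm A to be willing to mix, Firm A must be indifferent between High and Low, which pins down Firm B's mix.
  Firm A's payoff to High: q·(-8) + (1−q)·11 = -19q + 11
  Firm A's payoff to Low: q·7 + (1−q)·(-5) = 12q - 5
  -19q + 11 = 12q - 5  ⇒  -31q = -16  ⇒  q = 16/31.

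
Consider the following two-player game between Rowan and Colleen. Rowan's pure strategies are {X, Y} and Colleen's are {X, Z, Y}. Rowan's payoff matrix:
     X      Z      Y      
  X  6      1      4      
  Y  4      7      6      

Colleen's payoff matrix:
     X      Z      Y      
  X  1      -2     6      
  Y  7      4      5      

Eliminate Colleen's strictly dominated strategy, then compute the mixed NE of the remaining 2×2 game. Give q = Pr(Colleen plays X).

Colleen's strategy Z is strictly dominated by X: 1 > -2 and 7 > 4. Eliminate Z.
Rowan's indifference between X and Y determines Colleen's mixing probability q:
  Rowan's payoff from X: q·6 + (1−q)·4 = 2q + 4
  Rowan's payoff from Y: q·4 + (1−q)·6 = -2q + 6
  2q + 4 = -2q + 6  ⇒  4q = 2  ⇒  q = 1/2.

q = 1/2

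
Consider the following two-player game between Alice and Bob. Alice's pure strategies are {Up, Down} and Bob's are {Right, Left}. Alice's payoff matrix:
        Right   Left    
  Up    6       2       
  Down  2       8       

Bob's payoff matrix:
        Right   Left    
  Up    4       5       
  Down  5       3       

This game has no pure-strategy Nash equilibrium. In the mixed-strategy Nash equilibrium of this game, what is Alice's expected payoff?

Set Alice's expected payoff from Up equal to that from Down:
  Alice's payoff to Up: q·6 + (1−q)·2 = 4q + 2
  Alice's payoff to Down: q·2 + (1−q)·8 = -6q + 8
  4q + 2 = -6q + 8  ⇒  10q = 6  ⇒  q = 3/5.
At equilibrium Alice is indifferent across rows, so Alice's payoff equals the payoff from Up: (3/5)·6 + (2/5)·2 = 22/5.

22/5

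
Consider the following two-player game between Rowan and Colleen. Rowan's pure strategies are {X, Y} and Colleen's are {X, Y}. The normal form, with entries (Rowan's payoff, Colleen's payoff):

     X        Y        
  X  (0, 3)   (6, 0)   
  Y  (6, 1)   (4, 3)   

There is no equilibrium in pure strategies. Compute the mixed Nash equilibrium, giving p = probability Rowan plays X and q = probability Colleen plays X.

p = 2/5, q = 1/4

Set Colleen's expected payoff from X equal to that from Y:
  Colleen's payoff from X: p·3 + (1−p)·1 = 2p + 1
  Colleen's payoff from Y: p·0 + (1−p)·3 = -3p + 3
  2p + 1 = -3p + 3  ⇒  5p = 2  ⇒  p = 2/5.
For Rowan to be willing to mix, Rowan must be indifferent between X and Y, which pins down Colleen's mix.
  Rowan's payoff from X: q·0 + (1−q)·6 = -6q + 6
  Rowan's payoff from Y: q·6 + (1−q)·4 = 2q + 4
  -6q + 6 = 2q + 4  ⇒  -8q = -2  ⇒  q = 1/4.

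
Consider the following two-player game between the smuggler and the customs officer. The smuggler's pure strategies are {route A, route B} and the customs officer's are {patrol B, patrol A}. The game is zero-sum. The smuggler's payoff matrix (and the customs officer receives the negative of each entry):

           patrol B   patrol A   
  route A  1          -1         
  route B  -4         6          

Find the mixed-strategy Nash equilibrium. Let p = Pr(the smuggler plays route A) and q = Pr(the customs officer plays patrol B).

For the customs officer to be willing to mix, the customs officer must be indifferent between patrol B and patrol A, which pins down the smuggler's mix.
  the customs officer's payoff from patrol B: p·(-1) + (1−p)·4 = -5p + 4
  the customs officer's payoff from patrol A: p·1 + (1−p)·(-6) = 7p - 6
  -5p + 4 = 7p - 6  ⇒  -12p = -10  ⇒  p = 5/6.
The smuggler's indifference between route A and route B determines the customs officer's mixing probability q:
  the smuggler's expected payoff from route A: q·1 + (1−q)·(-1) = 2q - 1
  the smuggler's expected payoff from route B: q·(-4) + (1−q)·6 = -10q + 6
  2q - 1 = -10q + 6  ⇒  12q = 7  ⇒  q = 7/12.

p = 5/6, q = 7/12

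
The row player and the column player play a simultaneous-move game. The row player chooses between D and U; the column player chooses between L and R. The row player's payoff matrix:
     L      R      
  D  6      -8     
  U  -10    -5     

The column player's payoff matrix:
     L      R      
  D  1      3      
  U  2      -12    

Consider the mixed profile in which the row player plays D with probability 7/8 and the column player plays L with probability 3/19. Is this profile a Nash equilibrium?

Yes

Check the column player's indifference given the row player's mix p = 7/8:
  payoff from L = 9/8; payoff from R = 9/8 — equal.
Check the row player's indifference given the column player's mix q = 3/19:
  payoff from D = -110/19; payoff from U = -110/19 — equal.
Both players are indifferent, so neither can profitably deviate.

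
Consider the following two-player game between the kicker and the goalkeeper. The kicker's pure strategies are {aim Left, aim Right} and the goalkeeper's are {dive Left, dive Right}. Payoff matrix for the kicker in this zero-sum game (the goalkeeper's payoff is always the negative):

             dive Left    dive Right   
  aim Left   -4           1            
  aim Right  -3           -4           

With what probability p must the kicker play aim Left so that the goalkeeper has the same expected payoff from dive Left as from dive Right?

p = 1/6

In a mixed equilibrium the goalkeeper is indifferent between dive Left and dive Right; this condition fixes p.
  the goalkeeper's expected payoff from dive Left: p·4 + (1−p)·3 = p + 3
  the goalkeeper's expected payoff from dive Right: p·(-1) + (1−p)·4 = -5p + 4
  p + 3 = -5p + 4  ⇒  6p = 1  ⇒  p = 1/6.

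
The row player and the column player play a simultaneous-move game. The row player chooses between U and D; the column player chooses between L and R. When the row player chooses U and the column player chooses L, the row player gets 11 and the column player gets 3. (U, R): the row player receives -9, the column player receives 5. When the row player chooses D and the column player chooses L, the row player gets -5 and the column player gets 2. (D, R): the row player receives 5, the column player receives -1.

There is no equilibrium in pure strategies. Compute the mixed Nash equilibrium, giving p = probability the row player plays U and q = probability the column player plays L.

Set the column player's expected payoff from L equal to that from R:
  the column player's payoff from L: p·3 + (1−p)·2 = p + 2
  the column player's payoff from R: p·5 + (1−p)·(-1) = 6p - 1
  p + 2 = 6p - 1  ⇒  -5p = -3  ⇒  p = 3/5.
The column player's mix must leave the row player indifferent between U and D.
  the row player's payoff to U: q·11 + (1−q)·(-9) = 20q - 9
  the row player's payoff to D: q·(-5) + (1−q)·5 = -10q + 5
  20q - 9 = -10q + 5  ⇒  30q = 14  ⇒  q = 7/15.

p = 3/5, q = 7/15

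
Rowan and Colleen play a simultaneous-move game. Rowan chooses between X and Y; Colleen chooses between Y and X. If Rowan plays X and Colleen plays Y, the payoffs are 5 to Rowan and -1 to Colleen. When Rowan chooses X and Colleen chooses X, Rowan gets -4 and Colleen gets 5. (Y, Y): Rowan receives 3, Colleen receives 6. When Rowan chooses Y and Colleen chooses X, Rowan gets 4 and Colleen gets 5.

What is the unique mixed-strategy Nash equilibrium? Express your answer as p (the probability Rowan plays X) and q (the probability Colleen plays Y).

In a mixed equilibrium Colleen is indifferent between Y and X; this condition fixes p.
  Colleen's payoff from Y: p·(-1) + (1−p)·6 = -7p + 6
  Colleen's payoff from X: p·5 + (1−p)·5 = 5
  -7p + 6 = 5  ⇒  -7p = -1  ⇒  p = 1/7.
Rowan's indifference between X and Y determines Colleen's mixing probability q:
  Rowan's payoff from X: q·5 + (1−q)·(-4) = 9q - 4
  Rowan's payoff from Y: q·3 + (1−q)·4 = -q + 4
  9q - 4 = -q + 4  ⇒  10q = 8  ⇒  q = 4/5.

p = 1/7, q = 4/5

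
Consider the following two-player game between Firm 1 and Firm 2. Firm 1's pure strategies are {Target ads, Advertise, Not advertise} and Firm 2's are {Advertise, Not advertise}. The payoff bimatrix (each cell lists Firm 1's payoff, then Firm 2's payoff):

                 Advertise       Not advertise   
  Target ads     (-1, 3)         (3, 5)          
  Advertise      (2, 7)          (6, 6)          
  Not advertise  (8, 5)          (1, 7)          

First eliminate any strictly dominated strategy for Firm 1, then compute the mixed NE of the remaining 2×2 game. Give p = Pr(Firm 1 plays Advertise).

p = 2/3

Firm 1's strategy Target ads is strictly dominated by Advertise: 2 > -1 and 6 > 3. Eliminate Target ads.
Firm 1's mix must leave Firm 2 indifferent between Advertise and Not advertise.
  Firm 2's payoff to Advertise: p·7 + (1−p)·5 = 2p + 5
  Firm 2's payoff to Not advertise: p·6 + (1−p)·7 = -p + 7
  2p + 5 = -p + 7  ⇒  3p = 2  ⇒  p = 2/3.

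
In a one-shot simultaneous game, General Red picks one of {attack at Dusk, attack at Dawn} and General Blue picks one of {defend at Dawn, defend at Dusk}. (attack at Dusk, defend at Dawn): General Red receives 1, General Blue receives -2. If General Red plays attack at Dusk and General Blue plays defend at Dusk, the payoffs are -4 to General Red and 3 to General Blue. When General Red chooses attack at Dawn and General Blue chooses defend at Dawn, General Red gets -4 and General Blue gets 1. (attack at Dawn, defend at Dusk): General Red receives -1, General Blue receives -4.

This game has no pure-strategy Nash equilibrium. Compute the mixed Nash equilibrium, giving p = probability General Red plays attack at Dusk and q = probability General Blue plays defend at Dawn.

p = 1/2, q = 3/8

For General Blue to be willing to mix, General Blue must be indifferent between defend at Dawn and defend at Dusk, which pins down General Red's mix.
  General Blue's payoff to defend at Dawn: p·(-2) + (1−p)·1 = -3p + 1
  General Blue's payoff to defend at Dusk: p·3 + (1−p)·(-4) = 7p - 4
  -3p + 1 = 7p - 4  ⇒  -10p = -5  ⇒  p = 1/2.
General Red's indifference between attack at Dusk and attack at Dawn determines General Blue's mixing probability q:
  General Red's payoff from attack at Dusk: q·1 + (1−q)·(-4) = 5q - 4
  General Red's payoff from attack at Dawn: q·(-4) + (1−q)·(-1) = -3q - 1
  5q - 4 = -3q - 1  ⇒  8q = 3  ⇒  q = 3/8.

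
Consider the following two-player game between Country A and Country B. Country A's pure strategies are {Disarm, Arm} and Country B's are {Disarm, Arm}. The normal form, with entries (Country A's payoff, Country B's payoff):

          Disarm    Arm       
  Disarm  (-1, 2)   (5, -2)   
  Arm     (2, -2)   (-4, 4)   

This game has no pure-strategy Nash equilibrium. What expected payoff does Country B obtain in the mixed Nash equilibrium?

Country A's mix must leave Country B indifferent between Disarm and Arm.
  Country B's payoff to Disarm: p·2 + (1−p)·(-2) = 4p - 2
  Country B's payoff to Arm: p·(-2) + (1−p)·4 = -6p + 4
  4p - 2 = -6p + 4  ⇒  10p = 6  ⇒  p = 3/5.
At equilibrium Country B is indifferent across columns, so Country B's payoff equals the payoff from Disarm: (3/5)·2 + (2/5)·(-2) = 2/5.

2/5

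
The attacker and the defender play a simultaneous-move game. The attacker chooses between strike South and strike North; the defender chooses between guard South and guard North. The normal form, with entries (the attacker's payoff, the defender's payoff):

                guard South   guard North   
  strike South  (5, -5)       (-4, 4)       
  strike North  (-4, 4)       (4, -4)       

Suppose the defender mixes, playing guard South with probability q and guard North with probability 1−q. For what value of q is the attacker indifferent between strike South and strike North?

For the attacker to be willing to mix, the attacker must be indifferent between strike South and strike North, which pins down the defender's mix.
  the attacker's expected payoff from strike South: q·5 + (1−q)·(-4) = 9q - 4
  the attacker's expected payoff from strike North: q·(-4) + (1−q)·4 = -8q + 4
  9q - 4 = -8q + 4  ⇒  17q = 8  ⇒  q = 8/17.

q = 8/17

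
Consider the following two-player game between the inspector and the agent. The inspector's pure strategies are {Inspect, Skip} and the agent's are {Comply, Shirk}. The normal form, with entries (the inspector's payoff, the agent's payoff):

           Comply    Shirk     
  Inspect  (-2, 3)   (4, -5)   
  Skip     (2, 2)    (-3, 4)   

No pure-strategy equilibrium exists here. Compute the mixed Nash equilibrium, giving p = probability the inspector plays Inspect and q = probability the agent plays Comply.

p = 1/5, q = 7/11

In a mixed equilibrium the agent is indifferent between Comply and Shirk; this condition fixes p.
  the agent's expected payoff from Comply: p·3 + (1−p)·2 = p + 2
  the agent's expected payoff from Shirk: p·(-5) + (1−p)·4 = -9p + 4
  p + 2 = -9p + 4  ⇒  10p = 2  ⇒  p = 1/5.
Set the inspector's expected payoff from Inspect equal to that from Skip:
  the inspector's payoff from Inspect: q·(-2) + (1−q)·4 = -6q + 4
  the inspector's payoff from Skip: q·2 + (1−q)·(-3) = 5q - 3
  -6q + 4 = 5q - 3  ⇒  -11q = -7  ⇒  q = 7/11.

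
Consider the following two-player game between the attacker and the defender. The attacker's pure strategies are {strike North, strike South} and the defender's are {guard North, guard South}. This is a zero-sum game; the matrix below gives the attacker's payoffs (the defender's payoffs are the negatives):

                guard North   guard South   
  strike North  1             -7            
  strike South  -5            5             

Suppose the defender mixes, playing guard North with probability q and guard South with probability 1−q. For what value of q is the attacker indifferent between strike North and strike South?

In a mixed equilibrium the attacker is indifferent between strike North and strike South; this condition fixes q.
  the attacker's expected payoff from strike North: q·1 + (1−q)·(-7) = 8q - 7
  the attacker's expected payoff from strike South: q·(-5) + (1−q)·5 = -10q + 5
  8q - 7 = -10q + 5  ⇒  18q = 12  ⇒  q = 2/3.

q = 2/3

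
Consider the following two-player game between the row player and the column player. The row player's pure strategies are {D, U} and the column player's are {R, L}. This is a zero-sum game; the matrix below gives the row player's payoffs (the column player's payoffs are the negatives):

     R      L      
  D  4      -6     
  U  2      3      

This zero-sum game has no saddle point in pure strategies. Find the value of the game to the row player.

v = 24/11

Set the row player's expected payoff from D equal to that from U:
  the row player's payoff to D: q·4 + (1−q)·(-6) = 10q - 6
  the row player's payoff to U: q·2 + (1−q)·3 = -q + 3
  10q - 6 = -q + 3  ⇒  11q = 9  ⇒  q = 9/11.
The value is the row player's expected payoff against this mix (using D): (9/11)·4 + (2/11)·(-6) = 24/11.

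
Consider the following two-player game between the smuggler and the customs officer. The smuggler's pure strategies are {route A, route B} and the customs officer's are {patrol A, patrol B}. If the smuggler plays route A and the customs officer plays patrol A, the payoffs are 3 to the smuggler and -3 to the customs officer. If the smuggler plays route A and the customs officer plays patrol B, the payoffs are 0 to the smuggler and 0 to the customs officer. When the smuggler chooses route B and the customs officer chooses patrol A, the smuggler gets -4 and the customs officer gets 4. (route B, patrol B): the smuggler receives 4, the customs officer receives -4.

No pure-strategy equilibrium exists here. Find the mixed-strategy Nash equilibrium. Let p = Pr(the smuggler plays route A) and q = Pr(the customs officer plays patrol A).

The smuggler's mix must leave the customs officer indifferent between patrol A and patrol B.
  the customs officer's payoff to patrol A: p·(-3) + (1−p)·4 = -7p + 4
  the customs officer's payoff to patrol B: p·0 + (1−p)·(-4) = 4p - 4
  -7p + 4 = 4p - 4  ⇒  -11p = -8  ⇒  p = 8/11.
Set the smuggler's expected payoff from route A equal to that from route B:
  the smuggler's payoff from route A: q·3 + (1−q)·0 = 3q
  the smuggler's payoff from route B: q·(-4) + (1−q)·4 = -8q + 4
  3q = -8q + 4  ⇒  11q = 4  ⇒  q = 4/11.

p = 8/11, q = 4/11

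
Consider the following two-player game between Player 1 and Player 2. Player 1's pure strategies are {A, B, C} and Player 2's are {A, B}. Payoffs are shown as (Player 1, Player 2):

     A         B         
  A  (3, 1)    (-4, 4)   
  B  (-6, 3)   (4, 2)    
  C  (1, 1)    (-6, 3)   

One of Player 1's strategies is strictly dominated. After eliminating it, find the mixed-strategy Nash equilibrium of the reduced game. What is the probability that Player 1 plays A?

Player 1's strategy C is strictly dominated by A: 3 > 1 and -4 > -6. Eliminate C.
Set Player 2's expected payoff from A equal to that from B:
  Player 2's payoff to A: p·1 + (1−p)·3 = -2p + 3
  Player 2's payoff to B: p·4 + (1−p)·2 = 2p + 2
  -2p + 3 = 2p + 2  ⇒  -4p = -1  ⇒  p = 1/4.

p = 1/4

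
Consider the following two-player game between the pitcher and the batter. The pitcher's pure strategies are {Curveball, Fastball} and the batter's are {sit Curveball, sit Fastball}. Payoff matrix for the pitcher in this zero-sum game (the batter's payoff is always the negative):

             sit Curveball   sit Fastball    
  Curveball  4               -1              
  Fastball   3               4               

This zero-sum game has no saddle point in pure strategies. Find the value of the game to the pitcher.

For the pitcher to be willing to mix, the pitcher must be indifferent between Curveball and Fastball, which pins down the batter's mix.
  the pitcher's payoff from Curveball: q·4 + (1−q)·(-1) = 5q - 1
  the pitcher's payoff from Fastball: q·3 + (1−q)·4 = -q + 4
  5q - 1 = -q + 4  ⇒  6q = 5  ⇒  q = 5/6.
The value is the pitcher's expected payoff against this mix (using Curveball): (5/6)·4 + (1/6)·(-1) = 19/6.

v = 19/6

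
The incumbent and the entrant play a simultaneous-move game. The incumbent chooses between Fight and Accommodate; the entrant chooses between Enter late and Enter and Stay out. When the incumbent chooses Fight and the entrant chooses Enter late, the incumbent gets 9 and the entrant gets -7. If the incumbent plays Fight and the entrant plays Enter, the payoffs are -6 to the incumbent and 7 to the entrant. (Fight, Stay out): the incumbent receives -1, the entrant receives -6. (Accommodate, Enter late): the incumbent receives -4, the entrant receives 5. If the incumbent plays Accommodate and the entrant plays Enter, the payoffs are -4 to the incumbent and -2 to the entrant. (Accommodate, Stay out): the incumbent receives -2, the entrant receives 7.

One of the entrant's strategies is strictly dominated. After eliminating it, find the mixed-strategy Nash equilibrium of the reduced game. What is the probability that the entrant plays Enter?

q = 1/3

The entrant's strategy Enter late is strictly dominated by Stay out: -6 > -7 and 7 > 5. Eliminate Enter late.
The incumbent's indifference between Fight and Accommodate determines the entrant's mixing probability q:
  the incumbent's payoff from Fight: q·(-6) + (1−q)·(-1) = -5q - 1
  the incumbent's payoff from Accommodate: q·(-4) + (1−q)·(-2) = -2q - 2
  -5q - 1 = -2q - 2  ⇒  -3q = -1  ⇒  q = 1/3.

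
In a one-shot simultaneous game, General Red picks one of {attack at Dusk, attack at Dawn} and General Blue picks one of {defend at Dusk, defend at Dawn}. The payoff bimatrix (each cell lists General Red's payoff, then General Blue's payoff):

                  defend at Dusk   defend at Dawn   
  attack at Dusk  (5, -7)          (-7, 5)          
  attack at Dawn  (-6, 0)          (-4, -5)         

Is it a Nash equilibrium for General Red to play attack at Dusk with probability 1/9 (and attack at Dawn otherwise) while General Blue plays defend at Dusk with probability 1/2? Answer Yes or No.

No

Given General Red's mix p = 1/9, General Blue's payoff from defend at Dusk is -7/9 but from defend at Dawn is -35/9. General Blue strictly prefers defend at Dusk, so General Blue would not mix.
So the proposed profile is not a Nash equilibrium.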